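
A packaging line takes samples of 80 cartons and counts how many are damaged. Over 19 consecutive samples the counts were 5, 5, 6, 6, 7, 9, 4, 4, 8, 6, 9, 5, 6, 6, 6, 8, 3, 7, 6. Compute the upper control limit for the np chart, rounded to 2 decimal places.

13.23

p̄ = Σdᵢ / (k·n) = 116 / (19 × 80) = 0.07632
UCL = np̄ + 3·√(np̄(1−p̄)) = 6.1053 + 3 × √(6.1053×0.92368) = 6.1053 + 3 × 2.3747 = 13.2294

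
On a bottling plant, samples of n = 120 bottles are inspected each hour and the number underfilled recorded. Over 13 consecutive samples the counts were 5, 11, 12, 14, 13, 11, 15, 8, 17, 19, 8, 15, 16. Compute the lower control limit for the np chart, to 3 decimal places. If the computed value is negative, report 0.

2.536

p̄ = Σdᵢ / (k·n) = 164 / (13 × 120) = 0.10513
LCL = np̄ − 3·√(np̄(1−p̄)) = 12.6154 − 3 × 3.3599 = 2.5356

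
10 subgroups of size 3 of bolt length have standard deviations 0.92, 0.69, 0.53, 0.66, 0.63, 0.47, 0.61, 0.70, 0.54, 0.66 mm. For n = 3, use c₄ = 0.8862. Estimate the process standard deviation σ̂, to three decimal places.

s̄ = (0.92 + 0.69 + 0.53 + 0.66 + 0.63 + 0.47 + 0.61 + 0.70 + 0.54 + 0.66) / 10 = 0.6410
σ̂ = s̄ / c₄ = 0.6410 / 0.8862 = 0.7233

0.723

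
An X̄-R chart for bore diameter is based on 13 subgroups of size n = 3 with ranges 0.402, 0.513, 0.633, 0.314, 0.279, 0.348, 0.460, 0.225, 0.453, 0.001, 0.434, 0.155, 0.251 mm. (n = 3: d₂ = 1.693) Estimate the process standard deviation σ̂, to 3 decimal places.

0.203

R̄ = (0.402 + 0.513 + 0.633 + 0.314 + 0.279 + 0.348 + 0.460 + 0.225 + 0.453 + 0.001 + 0.434 + 0.155 + 0.251) / 13 = 0.3437
σ̂ = R̄ / d₂ = 0.3437 / 1.693 = 0.2030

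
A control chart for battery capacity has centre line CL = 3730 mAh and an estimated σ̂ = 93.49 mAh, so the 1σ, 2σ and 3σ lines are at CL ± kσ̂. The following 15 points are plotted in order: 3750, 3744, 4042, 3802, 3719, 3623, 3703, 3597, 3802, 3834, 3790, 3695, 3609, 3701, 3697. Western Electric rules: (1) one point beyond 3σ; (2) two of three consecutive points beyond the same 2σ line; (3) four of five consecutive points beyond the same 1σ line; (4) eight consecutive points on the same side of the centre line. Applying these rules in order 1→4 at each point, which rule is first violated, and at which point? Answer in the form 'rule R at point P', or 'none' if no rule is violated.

Zone of each point (C = within 1σ̂, B = 1σ̂–2σ̂, A = 2σ̂–3σ̂, * = beyond 3σ̂; sign = side of CL): 1:+C, 2:+C, 3:+*, 4:+C, 5:-C, 6:-B, 7:-C, 8:-B, 9:+C, 10:+B, 11:+C, 12:-C, 13:-B, 14:-C, 15:-C
Rule 1 (one point beyond the 3σ limits) is satisfied at point 3.

rule 1 at point 3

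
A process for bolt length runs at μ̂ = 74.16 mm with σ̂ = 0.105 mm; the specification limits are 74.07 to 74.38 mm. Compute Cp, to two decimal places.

0.49

Cp = (USL − LSL) / (6σ̂) = (74.38 − 74.07) / (6 × 0.105) = 0.3100 / 0.6300 = 0.4921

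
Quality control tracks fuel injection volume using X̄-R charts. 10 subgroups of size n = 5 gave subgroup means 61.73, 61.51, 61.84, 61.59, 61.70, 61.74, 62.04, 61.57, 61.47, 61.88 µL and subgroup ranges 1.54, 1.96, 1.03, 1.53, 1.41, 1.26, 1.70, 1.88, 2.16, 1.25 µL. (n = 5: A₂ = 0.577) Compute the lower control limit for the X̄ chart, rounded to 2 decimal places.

X̄̄ = (61.73 + 61.51 + 61.84 + 61.59 + 61.70 + 61.74 + 62.04 + 61.57 + 61.47 + 61.88) / 10 = 617.0700 / 10 = 61.7070
R̄ = (1.54 + 1.96 + 1.03 + 1.53 + 1.41 + 1.26 + 1.70 + 1.88 + 2.16 + 1.25) / 10 = 15.7200 / 10 = 1.5720
LCL = X̄̄ − A₂·R̄ = 61.7070 − 0.577 × 1.5720 = 60.8000

60.80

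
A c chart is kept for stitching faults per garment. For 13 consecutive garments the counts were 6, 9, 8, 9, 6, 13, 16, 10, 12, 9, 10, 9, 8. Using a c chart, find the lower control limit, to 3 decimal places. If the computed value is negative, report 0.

0.313

c̄ = (6 + 9 + 8 + 9 + 6 + 13 + 16 + 10 + 12 + 9 + 10 + 9 + 8) / 13 = 125 / 13 = 9.6154
LCL = c̄ − 3√c̄ = 9.6154 − 3 × 3.1009 = 0.3128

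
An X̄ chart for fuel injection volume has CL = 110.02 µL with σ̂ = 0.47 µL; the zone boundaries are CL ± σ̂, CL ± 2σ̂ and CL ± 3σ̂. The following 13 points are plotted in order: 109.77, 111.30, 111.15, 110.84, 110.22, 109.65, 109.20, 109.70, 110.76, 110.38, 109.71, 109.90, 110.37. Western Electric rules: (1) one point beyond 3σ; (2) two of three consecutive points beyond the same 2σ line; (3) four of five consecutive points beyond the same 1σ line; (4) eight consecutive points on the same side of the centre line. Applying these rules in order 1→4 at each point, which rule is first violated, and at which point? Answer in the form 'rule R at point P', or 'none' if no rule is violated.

rule 2 at point 3

Zone of each point (C = within 1σ̂, B = 1σ̂–2σ̂, A = 2σ̂–3σ̂, * = beyond 3σ̂; sign = side of CL): 1:-C, 2:+A, 3:+A, 4:+B, 5:+C, 6:-C, 7:-B, 8:-C, 9:+B, 10:+C, 11:-C, 12:-C, 13:+C
Rule 2 (two of three consecutive points beyond the same 2σ limit) is satisfied at point 3.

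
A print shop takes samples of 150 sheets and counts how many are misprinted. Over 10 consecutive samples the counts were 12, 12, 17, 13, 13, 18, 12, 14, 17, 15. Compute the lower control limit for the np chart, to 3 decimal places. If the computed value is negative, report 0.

3.510

p̄ = Σdᵢ / (k·n) = 143 / (10 × 150) = 0.09533
LCL = np̄ − 3·√(np̄(1−p̄)) = 14.3000 − 3 × 3.5968 = 3.5097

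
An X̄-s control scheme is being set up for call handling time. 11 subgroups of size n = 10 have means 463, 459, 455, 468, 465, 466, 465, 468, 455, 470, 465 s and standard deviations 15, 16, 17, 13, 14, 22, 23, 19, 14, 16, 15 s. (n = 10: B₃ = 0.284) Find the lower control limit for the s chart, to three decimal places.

s̄ = (15 + 16 + 17 + 13 + 14 + 22 + 23 + 19 + 14 + 16 + 15) / 11 = 16.7273
LCL_s = B₃·s̄ = 0.284 × 16.7273 = 4.7505

4.751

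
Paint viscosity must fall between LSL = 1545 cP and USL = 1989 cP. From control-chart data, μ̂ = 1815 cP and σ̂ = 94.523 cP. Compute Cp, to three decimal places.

Cp = (USL − LSL) / (6σ̂) = (1989 − 1545) / (6 × 94.523) = 444.0000 / 567.1380 = 0.7829

0.783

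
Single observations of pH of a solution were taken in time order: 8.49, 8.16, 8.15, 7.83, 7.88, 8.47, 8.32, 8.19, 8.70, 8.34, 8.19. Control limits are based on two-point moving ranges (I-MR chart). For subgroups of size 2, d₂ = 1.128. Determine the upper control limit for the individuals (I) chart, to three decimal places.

8.939

X̄ = (8.49 + 8.16 + 8.15 + 7.83 + 7.88 + 8.47 + 8.32 + 8.19 + 8.70 + 8.34 + 8.19) / 11 = 8.2473
Moving ranges: 0.33, 0.01, 0.32, 0.05, 0.59, 0.15, 0.13, 0.51, 0.36, 0.15; M̄R̄ = 2.6000 / 10 = 0.2600
UCL = X̄ + 3·M̄R̄/d₂ = 8.2473 + 3 × 0.2600 / 1.128 = 8.9388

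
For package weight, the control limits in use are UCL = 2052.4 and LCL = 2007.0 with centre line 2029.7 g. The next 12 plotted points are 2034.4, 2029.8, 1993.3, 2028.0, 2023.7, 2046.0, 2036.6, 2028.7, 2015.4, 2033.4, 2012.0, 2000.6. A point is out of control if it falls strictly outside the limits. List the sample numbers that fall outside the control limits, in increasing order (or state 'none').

3, 12

Compare each point to [2007.0, 2052.4]: sample 3 = 1993.3 < LCL; sample 12 = 2000.6 < LCL.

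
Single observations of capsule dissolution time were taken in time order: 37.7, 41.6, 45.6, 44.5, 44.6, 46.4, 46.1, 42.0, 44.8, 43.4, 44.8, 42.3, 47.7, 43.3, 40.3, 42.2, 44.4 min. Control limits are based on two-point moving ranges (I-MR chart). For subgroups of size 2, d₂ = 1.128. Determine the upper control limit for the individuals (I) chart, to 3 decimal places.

50.328

X̄ = (37.7 + 41.6 + 45.6 + 44.5 + 44.6 + 46.4 + 46.1 + 42.0 + 44.8 + 43.4 + 44.8 + 42.3 + 47.7 + 43.3 + 40.3 + 42.2 + 44.4) / 17 = 43.6294
Moving ranges: 3.9, 4.0, 1.1, 0.1, 1.8, 0.3, 4.1, 2.8, 1.4, 1.4, 2.5, 5.4, 4.4, 3.0, 1.9, 2.2; M̄R̄ = 40.3000 / 16 = 2.5187
UCL = X̄ + 3·M̄R̄/d₂ = 43.6294 + 3 × 2.5187 / 1.128 = 50.3282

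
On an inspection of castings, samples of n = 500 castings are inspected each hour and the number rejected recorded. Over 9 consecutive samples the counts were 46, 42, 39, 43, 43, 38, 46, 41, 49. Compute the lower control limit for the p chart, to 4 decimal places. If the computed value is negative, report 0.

0.0484

p̄ = Σdᵢ / (k·n) = 387 / (9 × 500) = 0.08600
LCL = p̄ − 3·√(p̄(1−p̄)/n) = 0.08600 − 3 × 0.01254 = 0.04839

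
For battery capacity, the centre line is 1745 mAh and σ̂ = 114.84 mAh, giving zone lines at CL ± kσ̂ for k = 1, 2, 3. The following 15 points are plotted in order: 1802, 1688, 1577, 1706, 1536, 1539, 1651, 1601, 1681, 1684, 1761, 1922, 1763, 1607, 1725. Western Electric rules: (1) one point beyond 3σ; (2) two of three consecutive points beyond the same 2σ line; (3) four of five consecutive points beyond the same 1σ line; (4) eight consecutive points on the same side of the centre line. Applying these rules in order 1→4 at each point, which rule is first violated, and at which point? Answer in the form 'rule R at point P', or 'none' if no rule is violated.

rule 4 at point 9

Zone of each point (C = within 1σ̂, B = 1σ̂–2σ̂, A = 2σ̂–3σ̂, * = beyond 3σ̂; sign = side of CL): 1:+C, 2:-C, 3:-B, 4:-C, 5:-B, 6:-B, 7:-C, 8:-B, 9:-C, 10:-C, 11:+C, 12:+B, 13:+C, 14:-B, 15:-C
Rule 4 (eight consecutive points on the same side of the centre line) is satisfied at point 9.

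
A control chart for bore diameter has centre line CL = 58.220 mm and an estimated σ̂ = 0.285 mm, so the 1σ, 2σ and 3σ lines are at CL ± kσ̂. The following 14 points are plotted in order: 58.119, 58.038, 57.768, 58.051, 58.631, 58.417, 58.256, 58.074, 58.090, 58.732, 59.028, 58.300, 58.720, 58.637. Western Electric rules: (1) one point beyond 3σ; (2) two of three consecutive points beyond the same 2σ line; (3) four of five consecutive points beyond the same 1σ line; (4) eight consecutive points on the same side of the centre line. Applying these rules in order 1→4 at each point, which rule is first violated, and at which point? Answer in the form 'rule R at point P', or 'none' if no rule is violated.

Zone of each point (C = within 1σ̂, B = 1σ̂–2σ̂, A = 2σ̂–3σ̂, * = beyond 3σ̂; sign = side of CL): 1:-C, 2:-C, 3:-B, 4:-C, 5:+B, 6:+C, 7:+C, 8:-C, 9:-C, 10:+B, 11:+A, 12:+C, 13:+B, 14:+B
Rule 3 (four of five consecutive points beyond the same 1σ limit) is satisfied at point 14.

rule 3 at point 14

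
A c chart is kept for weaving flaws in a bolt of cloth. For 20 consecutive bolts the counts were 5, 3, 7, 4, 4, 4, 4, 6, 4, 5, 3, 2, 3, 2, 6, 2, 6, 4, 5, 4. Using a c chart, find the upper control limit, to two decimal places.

c̄ = (5 + 3 + 7 + 4 + 4 + 4 + 4 + 6 + 4 + 5 + 3 + 2 + 3 + 2 + 6 + 2 + 6 + 4 + 5 + 4) / 20 = 83 / 20 = 4.1500
UCL = c̄ + 3√c̄ = 4.1500 + 3 × √4.1500 = 4.1500 + 3 × 2.0372 = 10.2615

10.26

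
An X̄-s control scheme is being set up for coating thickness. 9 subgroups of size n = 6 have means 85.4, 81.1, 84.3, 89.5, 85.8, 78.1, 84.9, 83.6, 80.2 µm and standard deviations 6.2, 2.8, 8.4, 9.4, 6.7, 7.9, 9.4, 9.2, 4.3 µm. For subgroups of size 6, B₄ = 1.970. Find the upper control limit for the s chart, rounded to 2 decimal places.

s̄ = (6.2 + 2.8 + 8.4 + 9.4 + 6.7 + 7.9 + 9.4 + 9.2 + 4.3) / 9 = 7.1444
UCL_s = B₄·s̄ = 1.970 × 7.1444 = 14.0746

14.07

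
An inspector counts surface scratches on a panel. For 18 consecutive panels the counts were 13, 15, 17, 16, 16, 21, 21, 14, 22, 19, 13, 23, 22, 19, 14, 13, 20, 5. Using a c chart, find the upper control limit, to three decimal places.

29.142

c̄ = (13 + 15 + 17 + 16 + 16 + 21 + 21 + 14 + 22 + 19 + 13 + 23 + 22 + 19 + 14 + 13 + 20 + 5) / 18 = 303 / 18 = 16.8333
UCL = c̄ + 3√c̄ = 16.8333 + 3 × √16.8333 = 16.8333 + 3 × 4.1028 = 29.1419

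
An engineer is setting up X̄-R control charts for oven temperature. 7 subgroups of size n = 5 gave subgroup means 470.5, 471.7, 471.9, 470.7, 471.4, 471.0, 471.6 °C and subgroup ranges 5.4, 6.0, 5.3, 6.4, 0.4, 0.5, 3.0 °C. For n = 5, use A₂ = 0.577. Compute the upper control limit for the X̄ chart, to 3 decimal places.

473.483

X̄̄ = (470.5 + 471.7 + 471.9 + 470.7 + 471.4 + 471.0 + 471.6) / 7 = 3298.8000 / 7 = 471.2571
R̄ = (5.4 + 6.0 + 5.3 + 6.4 + 0.4 + 0.5 + 3.0) / 7 = 27.0000 / 7 = 3.8571
UCL = X̄̄ + A₂·R̄ = 471.2571 + 0.577 × 3.8571 = 473.4827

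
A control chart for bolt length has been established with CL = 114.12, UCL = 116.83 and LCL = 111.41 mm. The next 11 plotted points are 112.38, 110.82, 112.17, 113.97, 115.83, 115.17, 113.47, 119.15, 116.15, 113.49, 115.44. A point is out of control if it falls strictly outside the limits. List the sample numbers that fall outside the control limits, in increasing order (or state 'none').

2, 8

Compare each point to [111.41, 116.83]: sample 2 = 110.82 < LCL; sample 8 = 119.15 > UCL.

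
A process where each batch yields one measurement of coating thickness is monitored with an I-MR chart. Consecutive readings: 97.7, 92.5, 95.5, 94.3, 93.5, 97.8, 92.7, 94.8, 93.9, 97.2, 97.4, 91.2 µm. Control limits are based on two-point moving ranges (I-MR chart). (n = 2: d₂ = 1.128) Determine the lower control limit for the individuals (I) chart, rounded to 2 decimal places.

87.07

X̄ = (97.7 + 92.5 + 95.5 + 94.3 + 93.5 + 97.8 + 92.7 + 94.8 + 93.9 + 97.2 + 97.4 + 91.2) / 12 = 94.8750
Moving ranges: 5.2, 3.0, 1.2, 0.8, 4.3, 5.1, 2.1, 0.9, 3.3, 0.2, 6.2; M̄R̄ = 32.3000 / 11 = 2.9364
LCL = X̄ − 3·M̄R̄/d₂ = 94.8750 − 3 × 2.9364 / 1.128 = 87.0655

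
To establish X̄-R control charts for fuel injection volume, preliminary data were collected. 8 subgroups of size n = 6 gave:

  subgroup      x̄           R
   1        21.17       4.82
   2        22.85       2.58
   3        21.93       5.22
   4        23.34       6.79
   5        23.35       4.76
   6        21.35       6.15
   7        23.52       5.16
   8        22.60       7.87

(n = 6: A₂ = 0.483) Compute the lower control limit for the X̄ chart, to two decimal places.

19.90

X̄̄ = (21.17 + 22.85 + 21.93 + 23.34 + 23.35 + 21.35 + 23.52 + 22.60) / 8 = 180.1100 / 8 = 22.5138
R̄ = (4.82 + 2.58 + 5.22 + 6.79 + 4.76 + 6.15 + 5.16 + 7.87) / 8 = 43.3500 / 8 = 5.4188
LCL = X̄̄ − A₂·R̄ = 22.5138 − 0.483 × 5.4188 = 19.8965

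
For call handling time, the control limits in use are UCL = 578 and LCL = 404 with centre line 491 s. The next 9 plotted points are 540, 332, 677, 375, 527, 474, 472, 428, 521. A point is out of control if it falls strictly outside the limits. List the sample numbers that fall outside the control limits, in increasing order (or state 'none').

2, 3, 4

Compare each point to [404, 578]: sample 2 = 332 < LCL; sample 3 = 677 > UCL; sample 4 = 375 < LCL.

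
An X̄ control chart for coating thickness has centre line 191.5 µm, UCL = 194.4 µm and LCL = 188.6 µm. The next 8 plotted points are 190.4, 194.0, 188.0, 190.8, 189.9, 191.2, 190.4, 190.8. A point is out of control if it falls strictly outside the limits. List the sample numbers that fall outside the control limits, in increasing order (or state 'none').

Compare each point to [188.6, 194.4]: sample 3 = 188.0 < LCL.

3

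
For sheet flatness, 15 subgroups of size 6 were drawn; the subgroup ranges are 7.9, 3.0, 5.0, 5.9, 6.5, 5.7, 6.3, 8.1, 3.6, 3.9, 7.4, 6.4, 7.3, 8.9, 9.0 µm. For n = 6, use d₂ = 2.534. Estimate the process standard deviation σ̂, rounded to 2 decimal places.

R̄ = (7.9 + 3.0 + 5.0 + 5.9 + 6.5 + 5.7 + 6.3 + 8.1 + 3.6 + 3.9 + 7.4 + 6.4 + 7.3 + 8.9 + 9.0) / 15 = 6.3267
σ̂ = R̄ / d₂ = 6.3267 / 2.534 = 2.4967

2.50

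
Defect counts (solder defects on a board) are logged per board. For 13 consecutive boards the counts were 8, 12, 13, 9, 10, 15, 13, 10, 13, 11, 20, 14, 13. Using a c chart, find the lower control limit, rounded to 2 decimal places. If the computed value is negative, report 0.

1.83

c̄ = (8 + 12 + 13 + 9 + 10 + 15 + 13 + 10 + 13 + 11 + 20 + 14 + 13) / 13 = 161 / 13 = 12.3846
LCL = c̄ − 3√c̄ = 12.3846 − 3 × 3.5192 = 1.8271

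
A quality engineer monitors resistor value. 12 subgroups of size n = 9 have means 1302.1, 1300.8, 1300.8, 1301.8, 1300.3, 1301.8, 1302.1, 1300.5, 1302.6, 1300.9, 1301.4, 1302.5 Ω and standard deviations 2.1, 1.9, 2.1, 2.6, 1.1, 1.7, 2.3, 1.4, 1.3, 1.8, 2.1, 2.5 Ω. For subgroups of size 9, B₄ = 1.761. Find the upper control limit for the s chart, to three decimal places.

s̄ = (2.1 + 1.9 + 2.1 + 2.6 + 1.1 + 1.7 + 2.3 + 1.4 + 1.3 + 1.8 + 2.1 + 2.5) / 12 = 1.9083
UCL_s = B₄·s̄ = 1.761 × 1.9083 = 3.3606

3.361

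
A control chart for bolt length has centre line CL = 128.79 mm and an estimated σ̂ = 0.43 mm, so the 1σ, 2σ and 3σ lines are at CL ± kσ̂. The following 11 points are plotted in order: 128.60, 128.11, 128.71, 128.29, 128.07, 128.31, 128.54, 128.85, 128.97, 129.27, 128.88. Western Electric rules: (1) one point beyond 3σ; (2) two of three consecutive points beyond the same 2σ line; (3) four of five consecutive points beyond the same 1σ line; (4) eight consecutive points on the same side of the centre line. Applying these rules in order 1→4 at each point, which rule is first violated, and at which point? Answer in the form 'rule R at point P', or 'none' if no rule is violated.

Zone of each point (C = within 1σ̂, B = 1σ̂–2σ̂, A = 2σ̂–3σ̂, * = beyond 3σ̂; sign = side of CL): 1:-C, 2:-B, 3:-C, 4:-B, 5:-B, 6:-B, 7:-C, 8:+C, 9:+C, 10:+B, 11:+C
Rule 3 (four of five consecutive points beyond the same 1σ limit) is satisfied at point 6.

rule 3 at point 6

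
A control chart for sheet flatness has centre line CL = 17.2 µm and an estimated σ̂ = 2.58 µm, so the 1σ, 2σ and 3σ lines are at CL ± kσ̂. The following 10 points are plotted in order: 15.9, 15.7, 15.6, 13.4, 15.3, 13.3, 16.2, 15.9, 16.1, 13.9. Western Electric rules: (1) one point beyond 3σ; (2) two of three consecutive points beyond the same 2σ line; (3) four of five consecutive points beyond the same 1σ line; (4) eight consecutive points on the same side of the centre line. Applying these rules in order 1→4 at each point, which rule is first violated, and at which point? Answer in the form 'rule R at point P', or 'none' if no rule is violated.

rule 4 at point 8

Zone of each point (C = within 1σ̂, B = 1σ̂–2σ̂, A = 2σ̂–3σ̂, * = beyond 3σ̂; sign = side of CL): 1:-C, 2:-C, 3:-C, 4:-B, 5:-C, 6:-B, 7:-C, 8:-C, 9:-C, 10:-B
Rule 4 (eight consecutive points on the same side of the centre line) is satisfied at point 8.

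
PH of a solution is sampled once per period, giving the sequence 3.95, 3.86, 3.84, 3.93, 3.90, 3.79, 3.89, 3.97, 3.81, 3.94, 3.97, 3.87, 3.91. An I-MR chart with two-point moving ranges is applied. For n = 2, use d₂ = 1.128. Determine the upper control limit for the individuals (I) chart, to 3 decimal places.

4.112

X̄ = (3.95 + 3.86 + 3.84 + 3.93 + 3.90 + 3.79 + 3.89 + 3.97 + 3.81 + 3.94 + 3.97 + 3.87 + 3.91) / 13 = 3.8946
Moving ranges: 0.09, 0.02, 0.09, 0.03, 0.11, 0.10, 0.08, 0.16, 0.13, 0.03, 0.10, 0.04; M̄R̄ = 0.9800 / 12 = 0.0817
UCL = X̄ + 3·M̄R̄/d₂ = 3.8946 + 3 × 0.0817 / 1.128 = 4.1118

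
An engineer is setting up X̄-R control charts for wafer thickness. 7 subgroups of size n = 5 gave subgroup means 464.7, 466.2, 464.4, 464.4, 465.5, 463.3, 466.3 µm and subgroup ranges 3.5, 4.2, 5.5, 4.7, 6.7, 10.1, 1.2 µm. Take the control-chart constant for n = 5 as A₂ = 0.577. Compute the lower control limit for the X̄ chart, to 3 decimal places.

X̄̄ = (464.7 + 466.2 + 464.4 + 464.4 + 465.5 + 463.3 + 466.3) / 7 = 3254.8000 / 7 = 464.9714
R̄ = (3.5 + 4.2 + 5.5 + 4.7 + 6.7 + 10.1 + 1.2) / 7 = 35.9000 / 7 = 5.1286
LCL = X̄̄ − A₂·R̄ = 464.9714 − 0.577 × 5.1286 = 462.0122

462.012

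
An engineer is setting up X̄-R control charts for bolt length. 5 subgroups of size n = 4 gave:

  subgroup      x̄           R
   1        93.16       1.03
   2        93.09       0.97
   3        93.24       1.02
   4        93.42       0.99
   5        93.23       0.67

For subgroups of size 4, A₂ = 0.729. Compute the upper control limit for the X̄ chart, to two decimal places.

93.91

X̄̄ = (93.16 + 93.09 + 93.24 + 93.42 + 93.23) / 5 = 466.1400 / 5 = 93.2280
R̄ = (1.03 + 0.97 + 1.02 + 0.99 + 0.67) / 5 = 4.6800 / 5 = 0.9360
UCL = X̄̄ + A₂·R̄ = 93.2280 + 0.729 × 0.9360 = 93.9103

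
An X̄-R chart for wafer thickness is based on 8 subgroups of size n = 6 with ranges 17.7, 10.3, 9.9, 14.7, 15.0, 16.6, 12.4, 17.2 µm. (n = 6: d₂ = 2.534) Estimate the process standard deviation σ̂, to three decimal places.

5.614

R̄ = (17.7 + 10.3 + 9.9 + 14.7 + 15.0 + 16.6 + 12.4 + 17.2) / 8 = 14.2250
σ̂ = R̄ / d₂ = 14.2250 / 2.534 = 5.6137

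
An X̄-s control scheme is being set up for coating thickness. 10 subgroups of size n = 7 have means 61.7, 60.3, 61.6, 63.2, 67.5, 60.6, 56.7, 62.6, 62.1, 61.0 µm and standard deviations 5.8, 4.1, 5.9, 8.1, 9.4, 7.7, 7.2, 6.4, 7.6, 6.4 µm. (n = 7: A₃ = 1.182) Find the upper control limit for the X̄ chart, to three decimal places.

69.839

X̄̄ = (61.7 + 60.3 + 61.6 + 63.2 + 67.5 + 60.6 + 56.7 + 62.6 + 62.1 + 61.0) / 10 = 61.7300
s̄ = (5.8 + 4.1 + 5.9 + 8.1 + 9.4 + 7.7 + 7.2 + 6.4 + 7.6 + 6.4) / 10 = 6.8600
UCL = X̄̄ + A₃·s̄ = 61.7300 + 1.182 × 6.8600 = 69.8385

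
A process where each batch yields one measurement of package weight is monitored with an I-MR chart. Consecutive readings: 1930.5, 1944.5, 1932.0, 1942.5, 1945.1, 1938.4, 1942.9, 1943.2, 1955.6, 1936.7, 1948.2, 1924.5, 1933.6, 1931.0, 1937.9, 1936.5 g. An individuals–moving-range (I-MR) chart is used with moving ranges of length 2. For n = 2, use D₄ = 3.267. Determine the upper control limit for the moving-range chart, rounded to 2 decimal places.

29.97

Moving ranges: 14.0, 12.5, 10.5, 2.6, 6.7, 4.5, 0.3, 12.4, 18.9, 11.5, 23.7, 9.1, 2.6, 6.9, 1.4; M̄R̄ = 137.6000 / 15 = 9.1733
UCL_MR = D₄·M̄R̄ = 3.267 × 9.1733 = 29.9693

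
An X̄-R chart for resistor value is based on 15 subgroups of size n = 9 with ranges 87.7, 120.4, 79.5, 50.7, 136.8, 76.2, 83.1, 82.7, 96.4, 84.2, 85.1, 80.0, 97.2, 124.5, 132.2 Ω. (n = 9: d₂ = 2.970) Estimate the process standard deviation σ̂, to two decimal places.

31.80

R̄ = (87.7 + 120.4 + 79.5 + 50.7 + 136.8 + 76.2 + 83.1 + 82.7 + 96.4 + 84.2 + 85.1 + 80.0 + 97.2 + 124.5 + 132.2) / 15 = 94.4467
σ̂ = R̄ / d₂ = 94.4467 / 2.970 = 31.8002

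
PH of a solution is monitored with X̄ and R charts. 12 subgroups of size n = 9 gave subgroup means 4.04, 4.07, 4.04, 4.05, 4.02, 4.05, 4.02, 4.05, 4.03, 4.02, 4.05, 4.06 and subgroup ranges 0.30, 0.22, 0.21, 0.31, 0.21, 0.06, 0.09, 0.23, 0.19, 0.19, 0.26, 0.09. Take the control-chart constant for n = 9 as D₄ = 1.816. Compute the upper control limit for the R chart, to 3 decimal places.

R̄ = (0.30 + 0.22 + 0.21 + 0.31 + 0.21 + 0.06 + 0.09 + 0.23 + 0.19 + 0.19 + 0.26 + 0.09) / 12 = 2.3600 / 12 = 0.1967
UCL_R = D₄·R̄ = 1.816 × 0.1967 = 0.3571

0.357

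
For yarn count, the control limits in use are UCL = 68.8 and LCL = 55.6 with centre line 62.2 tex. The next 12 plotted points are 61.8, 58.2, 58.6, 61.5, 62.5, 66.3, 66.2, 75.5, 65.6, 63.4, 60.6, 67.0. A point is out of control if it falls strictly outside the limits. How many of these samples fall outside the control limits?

1

Compare each point to [55.6, 68.8]: sample 8 = 75.5 > UCL.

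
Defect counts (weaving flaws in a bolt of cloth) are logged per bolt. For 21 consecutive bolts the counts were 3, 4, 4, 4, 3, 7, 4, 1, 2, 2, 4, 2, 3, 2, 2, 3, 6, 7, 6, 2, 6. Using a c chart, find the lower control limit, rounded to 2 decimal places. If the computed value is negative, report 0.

0.00

c̄ = (3 + 4 + 4 + 4 + 3 + 7 + 4 + 1 + 2 + 2 + 4 + 2 + 3 + 2 + 2 + 3 + 6 + 7 + 6 + 2 + 6) / 21 = 77 / 21 = 3.6667
LCL = c̄ − 3√c̄ = 3.6667 − 3 × 1.9149 = -2.0779 → 0 (cannot be negative)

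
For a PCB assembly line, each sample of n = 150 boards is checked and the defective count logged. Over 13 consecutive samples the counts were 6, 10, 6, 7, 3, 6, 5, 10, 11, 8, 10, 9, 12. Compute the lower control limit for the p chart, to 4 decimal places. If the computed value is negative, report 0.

0.0000

p̄ = Σdᵢ / (k·n) = 103 / (13 × 150) = 0.05282
LCL = p̄ − 3·√(p̄(1−p̄)/n) = 0.05282 − 3 × 0.01826 = -0.00197 → 0 (negative, so LCL = 0)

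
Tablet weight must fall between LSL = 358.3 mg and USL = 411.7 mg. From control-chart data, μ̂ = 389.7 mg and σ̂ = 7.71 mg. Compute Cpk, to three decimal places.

0.951

Cpu = (USL − μ̂) / (3σ̂) = (411.7 − 389.7) / (3 × 7.71) = 0.9511; Cpl = (μ̂ − LSL) / (3σ̂) = (389.7 − 358.3) / (3 × 7.71) = 1.3575; Cpk = min(Cpu, Cpl) = 0.9511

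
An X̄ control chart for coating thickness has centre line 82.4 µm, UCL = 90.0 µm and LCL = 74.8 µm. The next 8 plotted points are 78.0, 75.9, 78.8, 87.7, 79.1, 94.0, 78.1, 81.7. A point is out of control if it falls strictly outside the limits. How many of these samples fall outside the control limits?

Compare each point to [74.8, 90.0]: sample 6 = 94.0 > UCL.

1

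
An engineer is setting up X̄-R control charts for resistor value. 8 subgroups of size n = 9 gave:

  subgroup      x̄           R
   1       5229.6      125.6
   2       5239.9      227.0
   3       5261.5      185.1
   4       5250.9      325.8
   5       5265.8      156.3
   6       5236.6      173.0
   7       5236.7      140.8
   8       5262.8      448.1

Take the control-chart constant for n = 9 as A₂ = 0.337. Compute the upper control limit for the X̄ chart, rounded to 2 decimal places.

X̄̄ = (5229.6 + 5239.9 + 5261.5 + 5250.9 + 5265.8 + 5236.6 + 5236.7 + 5262.8) / 8 = 41983.8000 / 8 = 5247.9750
R̄ = (125.6 + 227.0 + 185.1 + 325.8 + 156.3 + 173.0 + 140.8 + 448.1) / 8 = 1781.7000 / 8 = 222.7125
UCL = X̄̄ + A₂·R̄ = 5247.9750 + 0.337 × 222.7125 = 5323.0291

5323.03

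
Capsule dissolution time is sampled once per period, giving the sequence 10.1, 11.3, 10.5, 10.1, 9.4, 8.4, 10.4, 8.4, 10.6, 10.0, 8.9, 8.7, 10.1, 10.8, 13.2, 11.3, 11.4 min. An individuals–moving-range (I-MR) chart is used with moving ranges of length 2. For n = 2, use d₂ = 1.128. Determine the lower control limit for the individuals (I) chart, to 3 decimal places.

X̄ = (10.1 + 11.3 + 10.5 + 10.1 + 9.4 + 8.4 + 10.4 + 8.4 + 10.6 + 10.0 + 8.9 + 8.7 + 10.1 + 10.8 + 13.2 + 11.3 + 11.4) / 17 = 10.2118
Moving ranges: 1.2, 0.8, 0.4, 0.7, 1.0, 2.0, 2.0, 2.2, 0.6, 1.1, 0.2, 1.4, 0.7, 2.4, 1.9, 0.1; M̄R̄ = 18.7000 / 16 = 1.1687
LCL = X̄ − 3·M̄R̄/d₂ = 10.2118 − 3 × 1.1687 / 1.128 = 7.1034

7.103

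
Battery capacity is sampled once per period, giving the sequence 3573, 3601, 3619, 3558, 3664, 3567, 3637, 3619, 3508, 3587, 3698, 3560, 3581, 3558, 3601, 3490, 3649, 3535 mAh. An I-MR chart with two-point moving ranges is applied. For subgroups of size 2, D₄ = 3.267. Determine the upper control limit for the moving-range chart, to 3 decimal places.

Moving ranges: 28, 18, 61, 106, 97, 70, 18, 111, 79, 111, 138, 21, 23, 43, 111, 159, 114; M̄R̄ = 1308.0000 / 17 = 76.9412
UCL_MR = D₄·M̄R̄ = 3.267 × 76.9412 = 251.3668

251.367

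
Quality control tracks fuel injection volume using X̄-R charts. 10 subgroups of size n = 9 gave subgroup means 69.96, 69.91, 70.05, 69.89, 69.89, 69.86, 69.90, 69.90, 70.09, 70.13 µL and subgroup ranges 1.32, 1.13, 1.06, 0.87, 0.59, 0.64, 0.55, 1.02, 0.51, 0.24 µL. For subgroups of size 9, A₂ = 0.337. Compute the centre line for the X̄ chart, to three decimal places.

69.958

X̄̄ = (69.96 + 69.91 + 70.05 + 69.89 + 69.89 + 69.86 + 69.90 + 69.90 + 70.09 + 70.13) / 10 = 699.5800 / 10 = 69.9580
CL = X̄̄ = 69.9580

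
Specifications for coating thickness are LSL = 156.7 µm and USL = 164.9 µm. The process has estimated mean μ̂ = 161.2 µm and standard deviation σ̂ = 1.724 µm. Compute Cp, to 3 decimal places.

Cp = (USL − LSL) / (6σ̂) = (164.9 − 156.7) / (6 × 1.724) = 8.2000 / 10.3440 = 0.7927

0.793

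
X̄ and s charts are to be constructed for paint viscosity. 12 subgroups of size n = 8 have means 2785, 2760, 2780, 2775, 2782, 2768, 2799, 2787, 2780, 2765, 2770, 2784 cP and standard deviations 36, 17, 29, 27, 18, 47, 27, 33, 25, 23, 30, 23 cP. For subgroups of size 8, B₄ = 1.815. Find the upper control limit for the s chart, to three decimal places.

s̄ = (36 + 17 + 29 + 27 + 18 + 47 + 27 + 33 + 25 + 23 + 30 + 23) / 12 = 27.9167
UCL_s = B₄·s̄ = 1.815 × 27.9167 = 50.6688

50.669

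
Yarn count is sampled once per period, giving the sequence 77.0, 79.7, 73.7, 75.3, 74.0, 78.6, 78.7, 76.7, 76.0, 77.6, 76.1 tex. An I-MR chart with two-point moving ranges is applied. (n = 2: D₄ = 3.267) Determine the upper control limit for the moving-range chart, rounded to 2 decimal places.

7.22

Moving ranges: 2.7, 6.0, 1.6, 1.3, 4.6, 0.1, 2.0, 0.7, 1.6, 1.5; M̄R̄ = 22.1000 / 10 = 2.2100
UCL_MR = D₄·M̄R̄ = 3.267 × 2.2100 = 7.2201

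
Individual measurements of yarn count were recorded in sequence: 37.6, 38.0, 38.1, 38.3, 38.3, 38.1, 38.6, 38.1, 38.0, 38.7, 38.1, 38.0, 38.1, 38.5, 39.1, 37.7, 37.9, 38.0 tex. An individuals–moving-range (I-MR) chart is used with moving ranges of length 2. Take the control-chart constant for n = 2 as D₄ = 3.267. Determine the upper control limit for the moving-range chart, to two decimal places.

Moving ranges: 0.4, 0.1, 0.2, 0.0, 0.2, 0.5, 0.5, 0.1, 0.7, 0.6, 0.1, 0.1, 0.4, 0.6, 1.4, 0.2, 0.1; M̄R̄ = 6.2000 / 17 = 0.3647
UCL_MR = D₄·M̄R̄ = 3.267 × 0.3647 = 1.1915

1.19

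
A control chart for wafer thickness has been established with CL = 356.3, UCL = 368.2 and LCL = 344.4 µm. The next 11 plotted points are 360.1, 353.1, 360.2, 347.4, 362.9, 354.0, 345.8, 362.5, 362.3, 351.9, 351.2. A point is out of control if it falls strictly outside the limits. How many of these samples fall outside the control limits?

0

All 11 points lie within [344.4, 368.2].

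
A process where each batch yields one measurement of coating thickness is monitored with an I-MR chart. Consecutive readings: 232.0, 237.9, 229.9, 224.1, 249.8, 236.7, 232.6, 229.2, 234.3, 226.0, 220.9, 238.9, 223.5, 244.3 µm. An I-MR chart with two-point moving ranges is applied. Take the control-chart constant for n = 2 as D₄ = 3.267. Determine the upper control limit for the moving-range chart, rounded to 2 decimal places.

34.86

Moving ranges: 5.9, 8.0, 5.8, 25.7, 13.1, 4.1, 3.4, 5.1, 8.3, 5.1, 18.0, 15.4, 20.8; M̄R̄ = 138.7000 / 13 = 10.6692
UCL_MR = D₄·M̄R̄ = 3.267 × 10.6692 = 34.8564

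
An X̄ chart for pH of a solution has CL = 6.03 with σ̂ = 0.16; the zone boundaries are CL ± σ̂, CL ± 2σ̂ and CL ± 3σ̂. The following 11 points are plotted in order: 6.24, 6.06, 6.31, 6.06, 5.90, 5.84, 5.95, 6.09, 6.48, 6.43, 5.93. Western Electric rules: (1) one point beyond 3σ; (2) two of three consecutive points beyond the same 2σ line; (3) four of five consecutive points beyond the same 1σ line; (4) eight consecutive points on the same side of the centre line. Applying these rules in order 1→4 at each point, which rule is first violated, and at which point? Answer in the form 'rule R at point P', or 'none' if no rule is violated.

Zone of each point (C = within 1σ̂, B = 1σ̂–2σ̂, A = 2σ̂–3σ̂, * = beyond 3σ̂; sign = side of CL): 1:+B, 2:+C, 3:+B, 4:+C, 5:-C, 6:-B, 7:-C, 8:+C, 9:+A, 10:+A, 11:-C
Rule 2 (two of three consecutive points beyond the same 2σ limit) is satisfied at point 10.

rule 2 at point 10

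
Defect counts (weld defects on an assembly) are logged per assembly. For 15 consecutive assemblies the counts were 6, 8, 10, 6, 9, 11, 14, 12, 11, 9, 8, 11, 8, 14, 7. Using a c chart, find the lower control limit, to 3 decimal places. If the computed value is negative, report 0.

0.305

c̄ = (6 + 8 + 10 + 6 + 9 + 11 + 14 + 12 + 11 + 9 + 8 + 11 + 8 + 14 + 7) / 15 = 144 / 15 = 9.6000
LCL = c̄ − 3√c̄ = 9.6000 − 3 × 3.0984 = 0.3048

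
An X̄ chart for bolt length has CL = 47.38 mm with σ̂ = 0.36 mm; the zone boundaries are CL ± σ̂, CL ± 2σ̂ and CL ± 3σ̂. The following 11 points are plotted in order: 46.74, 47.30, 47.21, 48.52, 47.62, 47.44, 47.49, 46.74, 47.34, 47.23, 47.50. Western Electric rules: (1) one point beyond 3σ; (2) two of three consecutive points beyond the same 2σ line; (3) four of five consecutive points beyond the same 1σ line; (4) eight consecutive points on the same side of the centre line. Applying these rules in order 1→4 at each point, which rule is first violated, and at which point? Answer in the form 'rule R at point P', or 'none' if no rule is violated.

Zone of each point (C = within 1σ̂, B = 1σ̂–2σ̂, A = 2σ̂–3σ̂, * = beyond 3σ̂; sign = side of CL): 1:-B, 2:-C, 3:-C, 4:+*, 5:+C, 6:+C, 7:+C, 8:-B, 9:-C, 10:-C, 11:+C
Rule 1 (one point beyond the 3σ limits) is satisfied at point 4.

rule 1 at point 4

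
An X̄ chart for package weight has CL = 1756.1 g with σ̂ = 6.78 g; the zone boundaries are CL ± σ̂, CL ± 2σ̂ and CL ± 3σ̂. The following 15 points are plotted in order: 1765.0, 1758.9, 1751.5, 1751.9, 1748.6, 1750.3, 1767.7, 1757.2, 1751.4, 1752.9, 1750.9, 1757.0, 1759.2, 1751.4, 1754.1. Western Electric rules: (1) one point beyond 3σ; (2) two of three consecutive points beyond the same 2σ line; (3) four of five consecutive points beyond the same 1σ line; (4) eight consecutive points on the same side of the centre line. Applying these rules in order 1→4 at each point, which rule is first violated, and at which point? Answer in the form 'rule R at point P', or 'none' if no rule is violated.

none

Zone of each point (C = within 1σ̂, B = 1σ̂–2σ̂, A = 2σ̂–3σ̂, * = beyond 3σ̂; sign = side of CL): 1:+B, 2:+C, 3:-C, 4:-C, 5:-B, 6:-C, 7:+B, 8:+C, 9:-C, 10:-C, 11:-C, 12:+C, 13:+C, 14:-C, 15:-C
No rule fires across all 15 points.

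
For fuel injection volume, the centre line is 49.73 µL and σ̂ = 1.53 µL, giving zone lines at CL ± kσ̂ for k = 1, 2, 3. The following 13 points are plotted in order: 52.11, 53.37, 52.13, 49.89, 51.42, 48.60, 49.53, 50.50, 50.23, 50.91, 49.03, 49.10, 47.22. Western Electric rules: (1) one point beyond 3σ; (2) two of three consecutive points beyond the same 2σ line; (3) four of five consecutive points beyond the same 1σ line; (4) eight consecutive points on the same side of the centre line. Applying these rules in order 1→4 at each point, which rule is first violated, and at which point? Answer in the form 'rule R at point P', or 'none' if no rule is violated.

Zone of each point (C = within 1σ̂, B = 1σ̂–2σ̂, A = 2σ̂–3σ̂, * = beyond 3σ̂; sign = side of CL): 1:+B, 2:+A, 3:+B, 4:+C, 5:+B, 6:-C, 7:-C, 8:+C, 9:+C, 10:+C, 11:-C, 12:-C, 13:-B
Rule 3 (four of five consecutive points beyond the same 1σ limit) is satisfied at point 5.

rule 3 at point 5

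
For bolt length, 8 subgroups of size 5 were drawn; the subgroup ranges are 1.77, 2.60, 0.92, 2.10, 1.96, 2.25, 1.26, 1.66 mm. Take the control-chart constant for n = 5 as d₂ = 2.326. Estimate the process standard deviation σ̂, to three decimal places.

0.780

R̄ = (1.77 + 2.60 + 0.92 + 2.10 + 1.96 + 2.25 + 1.26 + 1.66) / 8 = 1.8150
σ̂ = R̄ / d₂ = 1.8150 / 2.326 = 0.7803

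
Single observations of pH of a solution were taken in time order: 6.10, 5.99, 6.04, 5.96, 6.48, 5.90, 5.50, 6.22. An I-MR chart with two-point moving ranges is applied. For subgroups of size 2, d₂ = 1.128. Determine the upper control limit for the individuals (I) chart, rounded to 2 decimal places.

6.96

X̄ = (6.10 + 5.99 + 6.04 + 5.96 + 6.48 + 5.90 + 5.50 + 6.22) / 8 = 6.0237
Moving ranges: 0.11, 0.05, 0.08, 0.52, 0.58, 0.40, 0.72; M̄R̄ = 2.4600 / 7 = 0.3514
UCL = X̄ + 3·M̄R̄/d₂ = 6.0237 + 3 × 0.3514 / 1.128 = 6.9584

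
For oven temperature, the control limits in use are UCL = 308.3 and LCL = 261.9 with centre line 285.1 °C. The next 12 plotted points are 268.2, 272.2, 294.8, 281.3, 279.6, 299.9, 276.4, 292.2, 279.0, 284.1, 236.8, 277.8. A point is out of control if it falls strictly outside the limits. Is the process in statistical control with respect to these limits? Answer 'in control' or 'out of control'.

out of control

Compare each point to [261.9, 308.3]: sample 11 = 236.8 < LCL.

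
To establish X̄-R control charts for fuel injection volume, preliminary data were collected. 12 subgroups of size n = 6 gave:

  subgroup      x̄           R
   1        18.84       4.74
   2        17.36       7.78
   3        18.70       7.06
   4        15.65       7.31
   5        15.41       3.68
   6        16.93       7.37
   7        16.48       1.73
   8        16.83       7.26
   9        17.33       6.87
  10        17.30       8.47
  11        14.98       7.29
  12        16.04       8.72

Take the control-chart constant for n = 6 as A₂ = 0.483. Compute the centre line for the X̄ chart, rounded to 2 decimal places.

X̄̄ = (18.84 + 17.36 + 18.70 + 15.65 + 15.41 + 16.93 + 16.48 + 16.83 + 17.33 + 17.30 + 14.98 + 16.04) / 12 = 201.8500 / 12 = 16.8208
CL = X̄̄ = 16.8208

16.82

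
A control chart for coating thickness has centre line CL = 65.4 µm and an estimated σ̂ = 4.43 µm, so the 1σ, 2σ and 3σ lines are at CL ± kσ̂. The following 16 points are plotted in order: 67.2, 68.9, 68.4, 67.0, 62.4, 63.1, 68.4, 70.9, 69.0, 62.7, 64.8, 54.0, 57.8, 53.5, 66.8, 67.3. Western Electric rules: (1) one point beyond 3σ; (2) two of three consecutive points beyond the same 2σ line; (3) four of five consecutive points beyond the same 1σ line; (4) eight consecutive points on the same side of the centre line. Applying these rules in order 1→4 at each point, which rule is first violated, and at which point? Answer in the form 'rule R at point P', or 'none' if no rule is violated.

rule 2 at point 14

Zone of each point (C = within 1σ̂, B = 1σ̂–2σ̂, A = 2σ̂–3σ̂, * = beyond 3σ̂; sign = side of CL): 1:+C, 2:+C, 3:+C, 4:+C, 5:-C, 6:-C, 7:+C, 8:+B, 9:+C, 10:-C, 11:-C, 12:-A, 13:-B, 14:-A, 15:+C, 16:+C
Rule 2 (two of three consecutive points beyond the same 2σ limit) is satisfied at point 14.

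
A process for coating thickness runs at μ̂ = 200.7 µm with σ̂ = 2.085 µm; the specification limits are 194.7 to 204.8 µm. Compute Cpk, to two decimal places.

Cpu = (USL − μ̂) / (3σ̂) = (204.8 − 200.7) / (3 × 2.085) = 0.6555; Cpl = (μ̂ − LSL) / (3σ̂) = (200.7 − 194.7) / (3 × 2.085) = 0.9592; Cpk = min(Cpu, Cpl) = 0.6555

0.66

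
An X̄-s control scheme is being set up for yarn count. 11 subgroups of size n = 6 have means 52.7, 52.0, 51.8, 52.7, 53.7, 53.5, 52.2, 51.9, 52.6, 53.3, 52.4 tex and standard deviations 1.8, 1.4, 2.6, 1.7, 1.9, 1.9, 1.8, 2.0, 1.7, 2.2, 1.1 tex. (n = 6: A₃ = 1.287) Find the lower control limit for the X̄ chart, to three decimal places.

50.266

X̄̄ = (52.7 + 52.0 + 51.8 + 52.7 + 53.7 + 53.5 + 52.2 + 51.9 + 52.6 + 53.3 + 52.4) / 11 = 52.6182
s̄ = (1.8 + 1.4 + 2.6 + 1.7 + 1.9 + 1.9 + 1.8 + 2.0 + 1.7 + 2.2 + 1.1) / 11 = 1.8273
LCL = X̄̄ − A₃·s̄ = 52.6182 − 1.287 × 1.8273 = 50.2665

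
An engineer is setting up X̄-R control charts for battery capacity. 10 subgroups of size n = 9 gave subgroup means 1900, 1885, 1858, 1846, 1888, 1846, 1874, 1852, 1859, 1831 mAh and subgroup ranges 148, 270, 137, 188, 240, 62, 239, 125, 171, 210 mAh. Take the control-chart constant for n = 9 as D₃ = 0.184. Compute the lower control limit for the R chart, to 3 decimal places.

R̄ = (148 + 270 + 137 + 188 + 240 + 62 + 239 + 125 + 171 + 210) / 10 = 1790.0000 / 10 = 179.0000
LCL_R = D₃·R̄ = 0.184 × 179.0000 = 32.9360

32.936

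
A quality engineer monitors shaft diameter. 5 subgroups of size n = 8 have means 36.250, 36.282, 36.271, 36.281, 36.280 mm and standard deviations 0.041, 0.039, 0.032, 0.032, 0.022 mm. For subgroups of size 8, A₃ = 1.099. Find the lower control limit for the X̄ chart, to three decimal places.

X̄̄ = (36.250 + 36.282 + 36.271 + 36.281 + 36.280) / 5 = 36.2728
s̄ = (0.041 + 0.039 + 0.032 + 0.032 + 0.022) / 5 = 0.0332
LCL = X̄̄ − A₃·s̄ = 36.2728 − 1.099 × 0.0332 = 36.2363

36.236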